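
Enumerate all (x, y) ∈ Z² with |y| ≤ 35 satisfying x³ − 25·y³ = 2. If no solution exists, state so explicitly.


The equation is x³ - 25y³ = 2. For fixed y, x³ = 25·y³ + 2, so a solution requires the RHS to be a perfect cube.
Strategy: iterate y from -35 to 35, compute RHS = 25·y³ + 2, and check whether it is a (positive or negative) perfect cube.
Check small values of y:
  y = 0: RHS = 2 is not a perfect cube.
  y = 1: RHS = 27 = (3)³ ⇒ x = 3 works.
  y = -1: RHS = -23 is not a perfect cube.
  y = 2: RHS = 202 is not a perfect cube.
  y = -2: RHS = -198 is not a perfect cube.
  y = 3: RHS = 677 is not a perfect cube.
  y = -3: RHS = -673 is not a perfect cube.
Continuing the search up to |y| = 35 finds no further solutions beyond those listed.
Collected solutions: (3, 1).

Solutions (with |y| ≤ 35): (3, 1).


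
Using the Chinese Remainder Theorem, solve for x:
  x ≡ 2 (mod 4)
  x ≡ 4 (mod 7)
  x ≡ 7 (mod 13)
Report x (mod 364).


Moduli 4, 7, 13 are pairwise coprime; by CRT there is a unique solution modulo M = 4 · 7 · 13 = 364.
Solve pairwise, accumulating the modulus:
  Start with x ≡ 2 (mod 4).
  Combine with x ≡ 4 (mod 7): since gcd(4, 7) = 1, we get a unique residue mod 28.
    Write x = 2 + 4·t and substitute into x ≡ 4 (mod 7): 4·t ≡ 4 − 2 = 2 (mod 7).
    The inverse of 4 mod 7 is 2 (since 4·2 = 8 = 1·7 + 1), so t ≡ 2·2 = 4 ≡ 4 (mod 7).
    Then x = 2 + 4·4 = 18, valid modulo lcm(4, 7) = 28: x ≡ 18 (mod 28).
  Combine with x ≡ 7 (mod 13): since gcd(28, 13) = 1, we get a unique residue mod 364.
    Write x = 18 + 28·t and substitute into x ≡ 7 (mod 13): 28·t ≡ 7 − 18 = -11 (mod 13).
    Reduce coefficients mod 13: 2·t ≡ 2 (mod 13).
    The inverse of 2 mod 13 is 7 (since 2·7 = 14 = 1·13 + 1), so t ≡ 7·2 = 14 ≡ 1 (mod 13).
    Then x = 18 + 28·1 = 46, valid modulo lcm(28, 13) = 364: x ≡ 46 (mod 364).
Verify: 46 mod 4 = 2 ✓, 46 mod 7 = 4 ✓, 46 mod 13 = 7 ✓.

x ≡ 46 (mod 364).


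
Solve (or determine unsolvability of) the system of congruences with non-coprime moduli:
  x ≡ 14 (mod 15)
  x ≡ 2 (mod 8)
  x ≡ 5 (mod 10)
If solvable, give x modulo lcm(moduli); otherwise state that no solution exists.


Moduli 15, 8, 10 are not pairwise coprime, so CRT works modulo lcm(m_i) when all pairwise compatibility conditions hold.
Pairwise compatibility: gcd(m_i, m_j) must divide a_i - a_j for every pair.
Merge one congruence at a time:
  Start: x ≡ 14 (mod 15).
  Combine with x ≡ 2 (mod 8): gcd(15, 8) = 1; 2 - 14 = -12, which IS divisible by 1, so compatible.
    Write x = 14 + 15·t and substitute into x ≡ 2 (mod 8): 15·t ≡ 2 − 14 = -12 (mod 8).
    Reduce coefficients mod 8: 7·t ≡ 4 (mod 8).
    The inverse of 7 mod 8 is 7 (since 7·7 = 49 = 6·8 + 1), so t ≡ 7·4 = 28 ≡ 4 (mod 8).
    Then x = 14 + 15·4 = 74, valid modulo lcm(15, 8) = 120: x ≡ 74 (mod 120).
  Combine with x ≡ 5 (mod 10): gcd(120, 10) = 10, and 5 - 74 = -69 is NOT divisible by 10.
    ⇒ system is inconsistent (no integer solution).

No solution (the system is inconsistent).


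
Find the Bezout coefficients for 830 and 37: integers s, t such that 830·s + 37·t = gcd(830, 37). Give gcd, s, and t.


Euclidean algorithm on (830, 37) — divide until remainder is 0:
  830 = 22 · 37 + 16
  37 = 2 · 16 + 5
  16 = 3 · 5 + 1
  5 = 5 · 1 + 0
gcd(830, 37) = 1.
Track Bezout coefficients alongside the remainders: start with r₀ = 830 = a·1 + b·0 (s = 1, t = 0) and r₁ = 37 = a·0 + b·1 (s = 0, t = 1); each new remainder r_{k+1} = r_{k-1} − q_k·r_k inherits s_{k+1} = s_{k-1} − q_k·s_k, t_{k+1} = t_{k-1} − q_k·t_k, so r_k = a·s_k + b·t_k at every step:
  q = 22: r = 16, s = 1 − 22·0 = 1, t = 0 − 22·1 = -22  (check: 830·1 + 37·(-22) = 16)
  q = 2: r = 5, s = 0 − 2·1 = -2, t = 1 − 2·(-22) = 45  (check: 830·(-2) + 37·45 = 5)
  q = 3: r = 1, s = 1 − 3·(-2) = 7, t = -22 − 3·45 = -157  (check: 830·7 + 37·(-157) = 1)
The row with r = 1 (the gcd) gives the Bezout coefficients s = 7, t = -157.
Result: 830 · (7) + 37 · (-157) = 1.

gcd(830, 37) = 1; s = 7, t = -157 (check: 830·7 + 37·(-157) = 1).


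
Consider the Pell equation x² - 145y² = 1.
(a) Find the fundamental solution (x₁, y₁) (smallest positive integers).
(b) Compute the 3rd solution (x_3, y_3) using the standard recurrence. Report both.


Step 1: Find the fundamental solution (x₁, y₁) of x² - 145y² = 1.
  Expand √145 as a continued fraction. a₀ = ⌊√145⌋ = 12; iterate m_{k+1} = d_k·a_k − m_k, d_{k+1} = (145 − m_{k+1}²)/d_k, a_{k+1} = ⌊(a₀ + m_{k+1})/d_{k+1}⌋ (starting m₀ = 0, d₀ = 1), with convergents p_k = a_k·p_{k-1} + p_{k-2}, q_k = a_k·q_{k-1} + q_{k-2} (p₋₁ = 1, q₋₁ = 0):
  k = 0: a₀ = 12; p₀/q₀ = 12/1; p₀² − 145·q₀² = 144 − 145 = -1.
  k = 1: m = 12, d = 1, a = ⌊(12 + 12)/1⌋ = 24; p/q = (24·12 + 1)/(24·1 + 0) = 289/24; p² − 145·q² = 83521 − 83520 = 1.
  The first convergent with p² − 145·q² = 1 gives the fundamental solution (x₁, y₁) = (289, 24).
Step 2: Apply the recurrence (x_{n+1}, y_{n+1}) = (x₁x_n + 145y₁y_n, x₁y_n + y₁x_n) repeatedly.
  From (x_1, y_1) = (289, 24): x_2 = 289·289 + 145·24·24 = 167041; y_2 = 289·24 + 24·289 = 13872.
  From (x_2, y_2) = (167041, 13872): x_3 = 289·167041 + 145·24·13872 = 96549409; y_3 = 289·13872 + 24·167041 = 8017992.
Step 3: Verify x_3² - 145·y_3² = 9321788378249281 - 9321788378249280 = 1 (should be 1). ✓

(x_1, y_1) = (289, 24); (x_3, y_3) = (96549409, 8017992).


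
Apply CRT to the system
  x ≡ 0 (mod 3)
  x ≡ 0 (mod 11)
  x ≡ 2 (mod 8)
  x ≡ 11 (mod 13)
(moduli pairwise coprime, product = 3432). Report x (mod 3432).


Product of moduli M = 3 · 11 · 8 · 13 = 3432.
Merge one congruence at a time:
  Start: x ≡ 0 (mod 3).
  Combine with x ≡ 0 (mod 11); new modulus lcm = 33.
    Write x = 0 + 3·t and substitute into x ≡ 0 (mod 11): 3·t ≡ 0 − 0 = 0 (mod 11).
    The inverse of 3 mod 11 is 4 (since 3·4 = 12 = 1·11 + 1), so t ≡ 4·0 = 0 ≡ 0 (mod 11).
    Then x = 0 + 3·0 = 0, valid modulo lcm(3, 11) = 33: x ≡ 0 (mod 33).
  Combine with x ≡ 2 (mod 8); new modulus lcm = 264.
    Write x = 0 + 33·t and substitute into x ≡ 2 (mod 8): 33·t ≡ 2 − 0 = 2 (mod 8).
    Reduce coefficients mod 8: 1·t ≡ 2 (mod 8).
    So t ≡ 2 (mod 8).
    Then x = 0 + 33·2 = 66, valid modulo lcm(33, 8) = 264: x ≡ 66 (mod 264).
  Combine with x ≡ 11 (mod 13); new modulus lcm = 3432.
    Write x = 66 + 264·t and substitute into x ≡ 11 (mod 13): 264·t ≡ 11 − 66 = -55 (mod 13).
    Reduce coefficients mod 13: 4·t ≡ 10 (mod 13).
    The inverse of 4 mod 13 is 10 (since 4·10 = 40 = 3·13 + 1), so t ≡ 10·10 = 100 ≡ 9 (mod 13).
    Then x = 66 + 264·9 = 2442, valid modulo lcm(264, 13) = 3432: x ≡ 2442 (mod 3432).
Verify against each original: 2442 mod 3 = 0, 2442 mod 11 = 0, 2442 mod 8 = 2, 2442 mod 13 = 11.

x ≡ 2442 (mod 3432).


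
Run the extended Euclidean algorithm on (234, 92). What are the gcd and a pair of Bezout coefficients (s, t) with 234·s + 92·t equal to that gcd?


Euclidean algorithm on (234, 92) — divide until remainder is 0:
  234 = 2 · 92 + 50
  92 = 1 · 50 + 42
  50 = 1 · 42 + 8
  42 = 5 · 8 + 2
  8 = 4 · 2 + 0
gcd(234, 92) = 2.
Track Bezout coefficients alongside the remainders: start with r₀ = 234 = a·1 + b·0 (s = 1, t = 0) and r₁ = 92 = a·0 + b·1 (s = 0, t = 1); each new remainder r_{k+1} = r_{k-1} − q_k·r_k inherits s_{k+1} = s_{k-1} − q_k·s_k, t_{k+1} = t_{k-1} − q_k·t_k, so r_k = a·s_k + b·t_k at every step:
  q = 2: r = 50, s = 1 − 2·0 = 1, t = 0 − 2·1 = -2  (check: 234·1 + 92·(-2) = 50)
  q = 1: r = 42, s = 0 − 1·1 = -1, t = 1 − 1·(-2) = 3  (check: 234·(-1) + 92·3 = 42)
  q = 1: r = 8, s = 1 − 1·(-1) = 2, t = -2 − 1·3 = -5  (check: 234·2 + 92·(-5) = 8)
  q = 5: r = 2, s = -1 − 5·2 = -11, t = 3 − 5·(-5) = 28  (check: 234·(-11) + 92·28 = 2)
The row with r = 2 (the gcd) gives the Bezout coefficients s = -11, t = 28.
Result: 234 · (-11) + 92 · (28) = 2.

gcd(234, 92) = 2; s = -11, t = 28 (check: 234·(-11) + 92·28 = 2).


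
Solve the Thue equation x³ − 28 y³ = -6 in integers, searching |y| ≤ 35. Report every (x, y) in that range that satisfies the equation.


The equation is x³ - 28y³ = -6. For fixed y, x³ = 28·y³ − 6, so a solution requires the RHS to be a perfect cube.
Strategy: iterate y from -35 to 35, compute RHS = 28·y³ − 6, and check whether it is a (positive or negative) perfect cube.
Check small values of y:
  y = 0: RHS = -6 is not a perfect cube.
  y = 1: RHS = 22 is not a perfect cube.
  y = -1: RHS = -34 is not a perfect cube.
  y = 2: RHS = 218 is not a perfect cube.
  y = -2: RHS = -230 is not a perfect cube.
  y = 3: RHS = 750 is not a perfect cube.
  y = -3: RHS = -762 is not a perfect cube.
Continuing the search up to |y| = 35 finds no solutions either.
No (x, y) in the scanned range satisfies the equation.

No integer solutions with |y| ≤ 35.


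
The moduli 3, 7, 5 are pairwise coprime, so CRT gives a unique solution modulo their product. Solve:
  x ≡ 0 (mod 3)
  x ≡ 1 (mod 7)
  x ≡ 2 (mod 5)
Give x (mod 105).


Moduli 3, 7, 5 are pairwise coprime; by CRT there is a unique solution modulo M = 3 · 7 · 5 = 105.
Solve pairwise, accumulating the modulus:
  Start with x ≡ 0 (mod 3).
  Combine with x ≡ 1 (mod 7): since gcd(3, 7) = 1, we get a unique residue mod 21.
    Write x = 0 + 3·t and substitute into x ≡ 1 (mod 7): 3·t ≡ 1 − 0 = 1 (mod 7).
    The inverse of 3 mod 7 is 5 (since 3·5 = 15 = 2·7 + 1), so t ≡ 5·1 = 5 ≡ 5 (mod 7).
    Then x = 0 + 3·5 = 15, valid modulo lcm(3, 7) = 21: x ≡ 15 (mod 21).
  Combine with x ≡ 2 (mod 5): since gcd(21, 5) = 1, we get a unique residue mod 105.
    Write x = 15 + 21·t and substitute into x ≡ 2 (mod 5): 21·t ≡ 2 − 15 = -13 (mod 5).
    Reduce coefficients mod 5: 1·t ≡ 2 (mod 5).
    So t ≡ 2 (mod 5).
    Then x = 15 + 21·2 = 57, valid modulo lcm(21, 5) = 105: x ≡ 57 (mod 105).
Verify: 57 mod 3 = 0 ✓, 57 mod 7 = 1 ✓, 57 mod 5 = 2 ✓.

x ≡ 57 (mod 105).


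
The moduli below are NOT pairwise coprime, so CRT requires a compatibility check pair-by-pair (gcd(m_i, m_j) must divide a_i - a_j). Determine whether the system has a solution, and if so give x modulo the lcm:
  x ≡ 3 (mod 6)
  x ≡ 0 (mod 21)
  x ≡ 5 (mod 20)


Moduli 6, 21, 20 are not pairwise coprime, so CRT works modulo lcm(m_i) when all pairwise compatibility conditions hold.
Pairwise compatibility: gcd(m_i, m_j) must divide a_i - a_j for every pair.
Merge one congruence at a time:
  Start: x ≡ 3 (mod 6).
  Combine with x ≡ 0 (mod 21): gcd(6, 21) = 3; 0 - 3 = -3, which IS divisible by 3, so compatible.
    Write x = 3 + 6·t and substitute into x ≡ 0 (mod 21): 6·t ≡ 0 − 3 = -3 (mod 21).
    Divide the congruence (and modulus) by g = 3: 2·t ≡ -1 (mod 7).
    Reduce coefficients mod 7: 2·t ≡ 6 (mod 7).
    The inverse of 2 mod 7 is 4 (since 2·4 = 8 = 1·7 + 1), so t ≡ 4·6 = 24 ≡ 3 (mod 7).
    Then x = 3 + 6·3 = 21, valid modulo lcm(6, 21) = 42: x ≡ 21 (mod 42).
  Combine with x ≡ 5 (mod 20): gcd(42, 20) = 2; 5 - 21 = -16, which IS divisible by 2, so compatible.
    Write x = 21 + 42·t and substitute into x ≡ 5 (mod 20): 42·t ≡ 5 − 21 = -16 (mod 20).
    Divide the congruence (and modulus) by g = 2: 21·t ≡ -8 (mod 10).
    Reduce coefficients mod 10: 1·t ≡ 2 (mod 10).
    So t ≡ 2 (mod 10).
    Then x = 21 + 42·2 = 105, valid modulo lcm(42, 20) = 420: x ≡ 105 (mod 420).
Verify: 105 mod 6 = 3, 105 mod 21 = 0, 105 mod 20 = 5.

x ≡ 105 (mod 420).


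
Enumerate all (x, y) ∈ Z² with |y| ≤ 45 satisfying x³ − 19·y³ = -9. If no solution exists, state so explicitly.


The equation is x³ - 19y³ = -9. For fixed y, x³ = 19·y³ − 9, so a solution requires the RHS to be a perfect cube.
Strategy: iterate y from -45 to 45, compute RHS = 19·y³ − 9, and check whether it is a (positive or negative) perfect cube.
Check small values of y:
  y = 0: RHS = -9 is not a perfect cube.
  y = 1: RHS = 10 is not a perfect cube.
  y = -1: RHS = -28 is not a perfect cube.
  y = 2: RHS = 143 is not a perfect cube.
  y = -2: RHS = -161 is not a perfect cube.
  y = 3: RHS = 504 is not a perfect cube.
  y = -3: RHS = -522 is not a perfect cube.
Continuing the search up to |y| = 45 finds no solutions either.
No (x, y) in the scanned range satisfies the equation.

No integer solutions with |y| ≤ 45.


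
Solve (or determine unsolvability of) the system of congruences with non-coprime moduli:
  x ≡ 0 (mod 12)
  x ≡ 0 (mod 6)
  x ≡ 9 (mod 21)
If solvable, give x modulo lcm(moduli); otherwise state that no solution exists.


Moduli 12, 6, 21 are not pairwise coprime, so CRT works modulo lcm(m_i) when all pairwise compatibility conditions hold.
Pairwise compatibility: gcd(m_i, m_j) must divide a_i - a_j for every pair.
Merge one congruence at a time:
  Start: x ≡ 0 (mod 12).
  Combine with x ≡ 0 (mod 6): gcd(12, 6) = 6; 0 - 0 = 0, which IS divisible by 6, so compatible.
    Write x = 0 + 12·t and substitute into x ≡ 0 (mod 6): 12·t ≡ 0 − 0 = 0 (mod 6).
    Divide the congruence (and modulus) by g = 6: 2·t ≡ 0 (mod 1).
    Modulo 1 every t works; take t = 0.
    Then x = 0 + 12·0 = 0, valid modulo lcm(12, 6) = 12: x ≡ 0 (mod 12).
  Combine with x ≡ 9 (mod 21): gcd(12, 21) = 3; 9 - 0 = 9, which IS divisible by 3, so compatible.
    Write x = 0 + 12·t and substitute into x ≡ 9 (mod 21): 12·t ≡ 9 − 0 = 9 (mod 21).
    Divide the congruence (and modulus) by g = 3: 4·t ≡ 3 (mod 7).
    The inverse of 4 mod 7 is 2 (since 4·2 = 8 = 1·7 + 1), so t ≡ 2·3 = 6 ≡ 6 (mod 7).
    Then x = 0 + 12·6 = 72, valid modulo lcm(12, 21) = 84: x ≡ 72 (mod 84).
Verify: 72 mod 12 = 0, 72 mod 6 = 0, 72 mod 21 = 9.

x ≡ 72 (mod 84).


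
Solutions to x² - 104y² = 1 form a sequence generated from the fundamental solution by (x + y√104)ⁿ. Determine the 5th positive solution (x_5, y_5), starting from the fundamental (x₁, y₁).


Step 1: Find the fundamental solution (x₁, y₁) of x² - 104y² = 1.
  Expand √104 as a continued fraction. a₀ = ⌊√104⌋ = 10; iterate m_{k+1} = d_k·a_k − m_k, d_{k+1} = (104 − m_{k+1}²)/d_k, a_{k+1} = ⌊(a₀ + m_{k+1})/d_{k+1}⌋ (starting m₀ = 0, d₀ = 1), with convergents p_k = a_k·p_{k-1} + p_{k-2}, q_k = a_k·q_{k-1} + q_{k-2} (p₋₁ = 1, q₋₁ = 0):
  k = 0: a₀ = 10; p₀/q₀ = 10/1; p₀² − 104·q₀² = 100 − 104 = -4.
  k = 1: m = 10, d = 4, a = ⌊(10 + 10)/4⌋ = 5; p/q = (5·10 + 1)/(5·1 + 0) = 51/5; p² − 104·q² = 2601 − 2600 = 1.
  The first convergent with p² − 104·q² = 1 gives the fundamental solution (x₁, y₁) = (51, 5).
Step 2: Apply the recurrence (x_{n+1}, y_{n+1}) = (x₁x_n + 104y₁y_n, x₁y_n + y₁x_n) repeatedly.
  From (x_1, y_1) = (51, 5): x_2 = 51·51 + 104·5·5 = 5201; y_2 = 51·5 + 5·51 = 510.
  From (x_2, y_2) = (5201, 510): x_3 = 51·5201 + 104·5·510 = 530451; y_3 = 51·510 + 5·5201 = 52015.
  From (x_3, y_3) = (530451, 52015): x_4 = 51·530451 + 104·5·52015 = 54100801; y_4 = 51·52015 + 5·530451 = 5305020.
  From (x_4, y_4) = (54100801, 5305020): x_5 = 51·54100801 + 104·5·5305020 = 5517751251; y_5 = 51·5305020 + 5·54100801 = 541060025.
Step 3: Verify x_5² - 104·y_5² = 30445578867912065001 - 30445578867912065000 = 1 (should be 1). ✓

(x_1, y_1) = (51, 5); (x_5, y_5) = (5517751251, 541060025).


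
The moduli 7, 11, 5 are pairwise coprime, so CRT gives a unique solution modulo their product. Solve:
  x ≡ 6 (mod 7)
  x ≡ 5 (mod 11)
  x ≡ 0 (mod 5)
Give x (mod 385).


Moduli 7, 11, 5 are pairwise coprime; by CRT there is a unique solution modulo M = 7 · 11 · 5 = 385.
Solve pairwise, accumulating the modulus:
  Start with x ≡ 6 (mod 7).
  Combine with x ≡ 5 (mod 11): since gcd(7, 11) = 1, we get a unique residue mod 77.
    Write x = 6 + 7·t and substitute into x ≡ 5 (mod 11): 7·t ≡ 5 − 6 = -1 (mod 11).
    Reduce coefficients mod 11: 7·t ≡ 10 (mod 11).
    The inverse of 7 mod 11 is 8 (since 7·8 = 56 = 5·11 + 1), so t ≡ 8·10 = 80 ≡ 3 (mod 11).
    Then x = 6 + 7·3 = 27, valid modulo lcm(7, 11) = 77: x ≡ 27 (mod 77).
  Combine with x ≡ 0 (mod 5): since gcd(77, 5) = 1, we get a unique residue mod 385.
    Write x = 27 + 77·t and substitute into x ≡ 0 (mod 5): 77·t ≡ 0 − 27 = -27 (mod 5).
    Reduce coefficients mod 5: 2·t ≡ 3 (mod 5).
    The inverse of 2 mod 5 is 3 (since 2·3 = 6 = 1·5 + 1), so t ≡ 3·3 = 9 ≡ 4 (mod 5).
    Then x = 27 + 77·4 = 335, valid modulo lcm(77, 5) = 385: x ≡ 335 (mod 385).
Verify: 335 mod 7 = 6 ✓, 335 mod 11 = 5 ✓, 335 mod 5 = 0 ✓.

x ≡ 335 (mod 385).


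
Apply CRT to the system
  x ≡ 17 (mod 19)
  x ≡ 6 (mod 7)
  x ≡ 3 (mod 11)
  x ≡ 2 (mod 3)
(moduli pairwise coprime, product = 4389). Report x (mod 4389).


Product of moduli M = 19 · 7 · 11 · 3 = 4389.
Merge one congruence at a time:
  Start: x ≡ 17 (mod 19).
  Combine with x ≡ 6 (mod 7); new modulus lcm = 133.
    Write x = 17 + 19·t and substitute into x ≡ 6 (mod 7): 19·t ≡ 6 − 17 = -11 (mod 7).
    Reduce coefficients mod 7: 5·t ≡ 3 (mod 7).
    The inverse of 5 mod 7 is 3 (since 5·3 = 15 = 2·7 + 1), so t ≡ 3·3 = 9 ≡ 2 (mod 7).
    Then x = 17 + 19·2 = 55, valid modulo lcm(19, 7) = 133: x ≡ 55 (mod 133).
  Combine with x ≡ 3 (mod 11); new modulus lcm = 1463.
    Write x = 55 + 133·t and substitute into x ≡ 3 (mod 11): 133·t ≡ 3 − 55 = -52 (mod 11).
    Reduce coefficients mod 11: 1·t ≡ 3 (mod 11).
    So t ≡ 3 (mod 11).
    Then x = 55 + 133·3 = 454, valid modulo lcm(133, 11) = 1463: x ≡ 454 (mod 1463).
  Combine with x ≡ 2 (mod 3); new modulus lcm = 4389.
    Write x = 454 + 1463·t and substitute into x ≡ 2 (mod 3): 1463·t ≡ 2 − 454 = -452 (mod 3).
    Reduce coefficients mod 3: 2·t ≡ 1 (mod 3).
    The inverse of 2 mod 3 is 2 (since 2·2 = 4 = 1·3 + 1), so t ≡ 2·1 = 2 ≡ 2 (mod 3).
    Then x = 454 + 1463·2 = 3380, valid modulo lcm(1463, 3) = 4389: x ≡ 3380 (mod 4389).
Verify against each original: 3380 mod 19 = 17, 3380 mod 7 = 6, 3380 mod 11 = 3, 3380 mod 3 = 2.

x ≡ 3380 (mod 4389).


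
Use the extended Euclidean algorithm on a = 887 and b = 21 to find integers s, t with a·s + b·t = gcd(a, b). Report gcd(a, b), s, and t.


Euclidean algorithm on (887, 21) — divide until remainder is 0:
  887 = 42 · 21 + 5
  21 = 4 · 5 + 1
  5 = 5 · 1 + 0
gcd(887, 21) = 1.
Track Bezout coefficients alongside the remainders: start with r₀ = 887 = a·1 + b·0 (s = 1, t = 0) and r₁ = 21 = a·0 + b·1 (s = 0, t = 1); each new remainder r_{k+1} = r_{k-1} − q_k·r_k inherits s_{k+1} = s_{k-1} − q_k·s_k, t_{k+1} = t_{k-1} − q_k·t_k, so r_k = a·s_k + b·t_k at every step:
  q = 42: r = 5, s = 1 − 42·0 = 1, t = 0 − 42·1 = -42  (check: 887·1 + 21·(-42) = 5)
  q = 4: r = 1, s = 0 − 4·1 = -4, t = 1 − 4·(-42) = 169  (check: 887·(-4) + 21·169 = 1)
The row with r = 1 (the gcd) gives the Bezout coefficients s = -4, t = 169.
Result: 887 · (-4) + 21 · (169) = 1.

gcd(887, 21) = 1; s = -4, t = 169 (check: 887·(-4) + 21·169 = 1).


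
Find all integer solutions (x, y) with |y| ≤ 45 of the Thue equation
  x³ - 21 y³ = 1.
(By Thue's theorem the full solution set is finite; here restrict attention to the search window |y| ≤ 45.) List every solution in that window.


The equation is x³ - 21y³ = 1. For fixed y, x³ = 21·y³ + 1, so a solution requires the RHS to be a perfect cube.
Strategy: iterate y from -45 to 45, compute RHS = 21·y³ + 1, and check whether it is a (positive or negative) perfect cube.
Check small values of y:
  y = 0: RHS = 1 = (1)³ ⇒ x = 1 works.
  y = 1: RHS = 22 is not a perfect cube.
  y = -1: RHS = -20 is not a perfect cube.
  y = 2: RHS = 169 is not a perfect cube.
  y = -2: RHS = -167 is not a perfect cube.
  y = 3: RHS = 568 is not a perfect cube.
  y = -3: RHS = -566 is not a perfect cube.
Continuing the search up to |y| = 45 finds no further solutions beyond those listed.
Collected solutions: (1, 0).

Solutions (with |y| ≤ 45): (1, 0).


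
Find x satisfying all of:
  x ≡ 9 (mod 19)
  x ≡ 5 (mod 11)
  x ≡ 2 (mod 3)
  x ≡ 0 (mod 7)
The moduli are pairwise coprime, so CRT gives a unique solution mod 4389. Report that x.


Product of moduli M = 19 · 11 · 3 · 7 = 4389.
Merge one congruence at a time:
  Start: x ≡ 9 (mod 19).
  Combine with x ≡ 5 (mod 11); new modulus lcm = 209.
    Write x = 9 + 19·t and substitute into x ≡ 5 (mod 11): 19·t ≡ 5 − 9 = -4 (mod 11).
    Reduce coefficients mod 11: 8·t ≡ 7 (mod 11).
    The inverse of 8 mod 11 is 7 (since 8·7 = 56 = 5·11 + 1), so t ≡ 7·7 = 49 ≡ 5 (mod 11).
    Then x = 9 + 19·5 = 104, valid modulo lcm(19, 11) = 209: x ≡ 104 (mod 209).
  Combine with x ≡ 2 (mod 3); new modulus lcm = 627.
    Write x = 104 + 209·t and substitute into x ≡ 2 (mod 3): 209·t ≡ 2 − 104 = -102 (mod 3).
    Reduce coefficients mod 3: 2·t ≡ 0 (mod 3).
    The inverse of 2 mod 3 is 2 (since 2·2 = 4 = 1·3 + 1), so t ≡ 2·0 = 0 ≡ 0 (mod 3).
    Then x = 104 + 209·0 = 104, valid modulo lcm(209, 3) = 627: x ≡ 104 (mod 627).
  Combine with x ≡ 0 (mod 7); new modulus lcm = 4389.
    Write x = 104 + 627·t and substitute into x ≡ 0 (mod 7): 627·t ≡ 0 − 104 = -104 (mod 7).
    Reduce coefficients mod 7: 4·t ≡ 1 (mod 7).
    The inverse of 4 mod 7 is 2 (since 4·2 = 8 = 1·7 + 1), so t ≡ 2·1 = 2 ≡ 2 (mod 7).
    Then x = 104 + 627·2 = 1358, valid modulo lcm(627, 7) = 4389: x ≡ 1358 (mod 4389).
Verify against each original: 1358 mod 19 = 9, 1358 mod 11 = 5, 1358 mod 3 = 2, 1358 mod 7 = 0.

x ≡ 1358 (mod 4389).


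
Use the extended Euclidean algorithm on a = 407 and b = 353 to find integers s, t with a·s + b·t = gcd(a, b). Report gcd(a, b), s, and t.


Euclidean algorithm on (407, 353) — divide until remainder is 0:
  407 = 1 · 353 + 54
  353 = 6 · 54 + 29
  54 = 1 · 29 + 25
  29 = 1 · 25 + 4
  25 = 6 · 4 + 1
  4 = 4 · 1 + 0
gcd(407, 353) = 1.
Track Bezout coefficients alongside the remainders: start with r₀ = 407 = a·1 + b·0 (s = 1, t = 0) and r₁ = 353 = a·0 + b·1 (s = 0, t = 1); each new remainder r_{k+1} = r_{k-1} − q_k·r_k inherits s_{k+1} = s_{k-1} − q_k·s_k, t_{k+1} = t_{k-1} − q_k·t_k, so r_k = a·s_k + b·t_k at every step:
  q = 1: r = 54, s = 1 − 1·0 = 1, t = 0 − 1·1 = -1  (check: 407·1 + 353·(-1) = 54)
  q = 6: r = 29, s = 0 − 6·1 = -6, t = 1 − 6·(-1) = 7  (check: 407·(-6) + 353·7 = 29)
  q = 1: r = 25, s = 1 − 1·(-6) = 7, t = -1 − 1·7 = -8  (check: 407·7 + 353·(-8) = 25)
  q = 1: r = 4, s = -6 − 1·7 = -13, t = 7 − 1·(-8) = 15  (check: 407·(-13) + 353·15 = 4)
  q = 6: r = 1, s = 7 − 6·(-13) = 85, t = -8 − 6·15 = -98  (check: 407·85 + 353·(-98) = 1)
The row with r = 1 (the gcd) gives the Bezout coefficients s = 85, t = -98.
Result: 407 · (85) + 353 · (-98) = 1.

gcd(407, 353) = 1; s = 85, t = -98 (check: 407·85 + 353·(-98) = 1).


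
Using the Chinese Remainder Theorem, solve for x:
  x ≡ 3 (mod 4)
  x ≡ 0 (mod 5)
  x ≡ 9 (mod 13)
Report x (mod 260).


Moduli 4, 5, 13 are pairwise coprime; by CRT there is a unique solution modulo M = 4 · 5 · 13 = 260.
Solve pairwise, accumulating the modulus:
  Start with x ≡ 3 (mod 4).
  Combine with x ≡ 0 (mod 5): since gcd(4, 5) = 1, we get a unique residue mod 20.
    Write x = 3 + 4·t and substitute into x ≡ 0 (mod 5): 4·t ≡ 0 − 3 = -3 (mod 5).
    Reduce coefficients mod 5: 4·t ≡ 2 (mod 5).
    The inverse of 4 mod 5 is 4 (since 4·4 = 16 = 3·5 + 1), so t ≡ 4·2 = 8 ≡ 3 (mod 5).
    Then x = 3 + 4·3 = 15, valid modulo lcm(4, 5) = 20: x ≡ 15 (mod 20).
  Combine with x ≡ 9 (mod 13): since gcd(20, 13) = 1, we get a unique residue mod 260.
    Write x = 15 + 20·t and substitute into x ≡ 9 (mod 13): 20·t ≡ 9 − 15 = -6 (mod 13).
    Reduce coefficients mod 13: 7·t ≡ 7 (mod 13).
    The inverse of 7 mod 13 is 2 (since 7·2 = 14 = 1·13 + 1), so t ≡ 2·7 = 14 ≡ 1 (mod 13).
    Then x = 15 + 20·1 = 35, valid modulo lcm(20, 13) = 260: x ≡ 35 (mod 260).
Verify: 35 mod 4 = 3 ✓, 35 mod 5 = 0 ✓, 35 mod 13 = 9 ✓.

x ≡ 35 (mod 260).


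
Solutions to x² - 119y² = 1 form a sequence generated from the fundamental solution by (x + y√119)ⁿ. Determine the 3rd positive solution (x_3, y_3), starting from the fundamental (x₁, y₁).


Step 1: Find the fundamental solution (x₁, y₁) of x² - 119y² = 1.
  Expand √119 as a continued fraction. a₀ = ⌊√119⌋ = 10; iterate m_{k+1} = d_k·a_k − m_k, d_{k+1} = (119 − m_{k+1}²)/d_k, a_{k+1} = ⌊(a₀ + m_{k+1})/d_{k+1}⌋ (starting m₀ = 0, d₀ = 1), with convergents p_k = a_k·p_{k-1} + p_{k-2}, q_k = a_k·q_{k-1} + q_{k-2} (p₋₁ = 1, q₋₁ = 0):
  k = 0: a₀ = 10; p₀/q₀ = 10/1; p₀² − 119·q₀² = 100 − 119 = -19.
  k = 1: m = 10, d = 19, a = ⌊(10 + 10)/19⌋ = 1; p/q = (1·10 + 1)/(1·1 + 0) = 11/1; p² − 119·q² = 121 − 119 = 2.
  k = 2: m = 9, d = 2, a = ⌊(10 + 9)/2⌋ = 9; p/q = (9·11 + 10)/(9·1 + 1) = 109/10; p² − 119·q² = 11881 − 11900 = -19.
  k = 3: m = 9, d = 19, a = ⌊(10 + 9)/19⌋ = 1; p/q = (1·109 + 11)/(1·10 + 1) = 120/11; p² − 119·q² = 14400 − 14399 = 1.
  The first convergent with p² − 119·q² = 1 gives the fundamental solution (x₁, y₁) = (120, 11).
Step 2: Apply the recurrence (x_{n+1}, y_{n+1}) = (x₁x_n + 119y₁y_n, x₁y_n + y₁x_n) repeatedly.
  From (x_1, y_1) = (120, 11): x_2 = 120·120 + 119·11·11 = 28799; y_2 = 120·11 + 11·120 = 2640.
  From (x_2, y_2) = (28799, 2640): x_3 = 120·28799 + 119·11·2640 = 6911640; y_3 = 120·2640 + 11·28799 = 633589.
Step 3: Verify x_3² - 119·y_3² = 47770767489600 - 47770767489599 = 1 (should be 1). ✓

(x_1, y_1) = (120, 11); (x_3, y_3) = (6911640, 633589).


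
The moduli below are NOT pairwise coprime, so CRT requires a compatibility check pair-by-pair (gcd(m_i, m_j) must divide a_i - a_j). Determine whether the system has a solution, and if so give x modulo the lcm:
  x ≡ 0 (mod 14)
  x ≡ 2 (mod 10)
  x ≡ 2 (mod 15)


Moduli 14, 10, 15 are not pairwise coprime, so CRT works modulo lcm(m_i) when all pairwise compatibility conditions hold.
Pairwise compatibility: gcd(m_i, m_j) must divide a_i - a_j for every pair.
Merge one congruence at a time:
  Start: x ≡ 0 (mod 14).
  Combine with x ≡ 2 (mod 10): gcd(14, 10) = 2; 2 - 0 = 2, which IS divisible by 2, so compatible.
    Write x = 0 + 14·t and substitute into x ≡ 2 (mod 10): 14·t ≡ 2 − 0 = 2 (mod 10).
    Divide the congruence (and modulus) by g = 2: 7·t ≡ 1 (mod 5).
    Reduce coefficients mod 5: 2·t ≡ 1 (mod 5).
    The inverse of 2 mod 5 is 3 (since 2·3 = 6 = 1·5 + 1), so t ≡ 3·1 = 3 ≡ 3 (mod 5).
    Then x = 0 + 14·3 = 42, valid modulo lcm(14, 10) = 70: x ≡ 42 (mod 70).
  Combine with x ≡ 2 (mod 15): gcd(70, 15) = 5; 2 - 42 = -40, which IS divisible by 5, so compatible.
    Write x = 42 + 70·t and substitute into x ≡ 2 (mod 15): 70·t ≡ 2 − 42 = -40 (mod 15).
    Divide the congruence (and modulus) by g = 5: 14·t ≡ -8 (mod 3).
    Reduce coefficients mod 3: 2·t ≡ 1 (mod 3).
    The inverse of 2 mod 3 is 2 (since 2·2 = 4 = 1·3 + 1), so t ≡ 2·1 = 2 ≡ 2 (mod 3).
    Then x = 42 + 70·2 = 182, valid modulo lcm(70, 15) = 210: x ≡ 182 (mod 210).
Verify: 182 mod 14 = 0, 182 mod 10 = 2, 182 mod 15 = 2.

x ≡ 182 (mod 210).


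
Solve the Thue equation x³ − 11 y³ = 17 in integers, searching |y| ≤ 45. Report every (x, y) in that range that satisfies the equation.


The equation is x³ - 11y³ = 17. For fixed y, x³ = 11·y³ + 17, so a solution requires the RHS to be a perfect cube.
Strategy: iterate y from -45 to 45, compute RHS = 11·y³ + 17, and check whether it is a (positive or negative) perfect cube.
Check small values of y:
  y = 0: RHS = 17 is not a perfect cube.
  y = 1: RHS = 28 is not a perfect cube.
  y = -1: RHS = 6 is not a perfect cube.
  y = 2: RHS = 105 is not a perfect cube.
  y = -2: RHS = -71 is not a perfect cube.
  y = 3: RHS = 314 is not a perfect cube.
  y = -3: RHS = -280 is not a perfect cube.
Continuing the search up to |y| = 45 finds no solutions either.
No (x, y) in the scanned range satisfies the equation.

No integer solutions with |y| ≤ 45.


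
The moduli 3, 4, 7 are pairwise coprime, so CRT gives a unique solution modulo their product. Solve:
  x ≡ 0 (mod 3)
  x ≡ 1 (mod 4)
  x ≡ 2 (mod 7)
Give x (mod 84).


Moduli 3, 4, 7 are pairwise coprime; by CRT there is a unique solution modulo M = 3 · 4 · 7 = 84.
Solve pairwise, accumulating the modulus:
  Start with x ≡ 0 (mod 3).
  Combine with x ≡ 1 (mod 4): since gcd(3, 4) = 1, we get a unique residue mod 12.
    Write x = 0 + 3·t and substitute into x ≡ 1 (mod 4): 3·t ≡ 1 − 0 = 1 (mod 4).
    The inverse of 3 mod 4 is 3 (since 3·3 = 9 = 2·4 + 1), so t ≡ 3·1 = 3 ≡ 3 (mod 4).
    Then x = 0 + 3·3 = 9, valid modulo lcm(3, 4) = 12: x ≡ 9 (mod 12).
  Combine with x ≡ 2 (mod 7): since gcd(12, 7) = 1, we get a unique residue mod 84.
    Write x = 9 + 12·t and substitute into x ≡ 2 (mod 7): 12·t ≡ 2 − 9 = -7 (mod 7).
    Reduce coefficients mod 7: 5·t ≡ 0 (mod 7).
    The inverse of 5 mod 7 is 3 (since 5·3 = 15 = 2·7 + 1), so t ≡ 3·0 = 0 ≡ 0 (mod 7).
    Then x = 9 + 12·0 = 9, valid modulo lcm(12, 7) = 84: x ≡ 9 (mod 84).
Verify: 9 mod 3 = 0 ✓, 9 mod 4 = 1 ✓, 9 mod 7 = 2 ✓.

x ≡ 9 (mod 84).


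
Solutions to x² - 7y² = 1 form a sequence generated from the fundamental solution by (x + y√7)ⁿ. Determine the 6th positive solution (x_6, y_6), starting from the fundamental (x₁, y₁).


Step 1: Find the fundamental solution (x₁, y₁) of x² - 7y² = 1.
  Expand √7 as a continued fraction. a₀ = ⌊√7⌋ = 2; iterate m_{k+1} = d_k·a_k − m_k, d_{k+1} = (7 − m_{k+1}²)/d_k, a_{k+1} = ⌊(a₀ + m_{k+1})/d_{k+1}⌋ (starting m₀ = 0, d₀ = 1), with convergents p_k = a_k·p_{k-1} + p_{k-2}, q_k = a_k·q_{k-1} + q_{k-2} (p₋₁ = 1, q₋₁ = 0):
  k = 0: a₀ = 2; p₀/q₀ = 2/1; p₀² − 7·q₀² = 4 − 7 = -3.
  k = 1: m = 2, d = 3, a = ⌊(2 + 2)/3⌋ = 1; p/q = (1·2 + 1)/(1·1 + 0) = 3/1; p² − 7·q² = 9 − 7 = 2.
  k = 2: m = 1, d = 2, a = ⌊(2 + 1)/2⌋ = 1; p/q = (1·3 + 2)/(1·1 + 1) = 5/2; p² − 7·q² = 25 − 28 = -3.
  k = 3: m = 1, d = 3, a = ⌊(2 + 1)/3⌋ = 1; p/q = (1·5 + 3)/(1·2 + 1) = 8/3; p² − 7·q² = 64 − 63 = 1.
  The first convergent with p² − 7·q² = 1 gives the fundamental solution (x₁, y₁) = (8, 3).
Step 2: Apply the recurrence (x_{n+1}, y_{n+1}) = (x₁x_n + 7y₁y_n, x₁y_n + y₁x_n) repeatedly.
  From (x_1, y_1) = (8, 3): x_2 = 8·8 + 7·3·3 = 127; y_2 = 8·3 + 3·8 = 48.
  From (x_2, y_2) = (127, 48): x_3 = 8·127 + 7·3·48 = 2024; y_3 = 8·48 + 3·127 = 765.
  From (x_3, y_3) = (2024, 765): x_4 = 8·2024 + 7·3·765 = 32257; y_4 = 8·765 + 3·2024 = 12192.
  From (x_4, y_4) = (32257, 12192): x_5 = 8·32257 + 7·3·12192 = 514088; y_5 = 8·12192 + 3·32257 = 194307.
  From (x_5, y_5) = (514088, 194307): x_6 = 8·514088 + 7·3·194307 = 8193151; y_6 = 8·194307 + 3·514088 = 3096720.
Step 3: Verify x_6² - 7·y_6² = 67127723308801 - 67127723308800 = 1 (should be 1). ✓

(x_1, y_1) = (8, 3); (x_6, y_6) = (8193151, 3096720).


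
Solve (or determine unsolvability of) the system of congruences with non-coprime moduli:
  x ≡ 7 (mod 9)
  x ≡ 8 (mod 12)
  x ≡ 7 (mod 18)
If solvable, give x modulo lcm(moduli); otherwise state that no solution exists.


Moduli 9, 12, 18 are not pairwise coprime, so CRT works modulo lcm(m_i) when all pairwise compatibility conditions hold.
Pairwise compatibility: gcd(m_i, m_j) must divide a_i - a_j for every pair.
Merge one congruence at a time:
  Start: x ≡ 7 (mod 9).
  Combine with x ≡ 8 (mod 12): gcd(9, 12) = 3, and 8 - 7 = 1 is NOT divisible by 3.
    ⇒ system is inconsistent (no integer solution).

No solution (the system is inconsistent).


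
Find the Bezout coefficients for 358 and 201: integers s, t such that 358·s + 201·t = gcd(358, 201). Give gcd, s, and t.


Euclidean algorithm on (358, 201) — divide until remainder is 0:
  358 = 1 · 201 + 157
  201 = 1 · 157 + 44
  157 = 3 · 44 + 25
  44 = 1 · 25 + 19
  25 = 1 · 19 + 6
  19 = 3 · 6 + 1
  6 = 6 · 1 + 0
gcd(358, 201) = 1.
Track Bezout coefficients alongside the remainders: start with r₀ = 358 = a·1 + b·0 (s = 1, t = 0) and r₁ = 201 = a·0 + b·1 (s = 0, t = 1); each new remainder r_{k+1} = r_{k-1} − q_k·r_k inherits s_{k+1} = s_{k-1} − q_k·s_k, t_{k+1} = t_{k-1} − q_k·t_k, so r_k = a·s_k + b·t_k at every step:
  q = 1: r = 157, s = 1 − 1·0 = 1, t = 0 − 1·1 = -1  (check: 358·1 + 201·(-1) = 157)
  q = 1: r = 44, s = 0 − 1·1 = -1, t = 1 − 1·(-1) = 2  (check: 358·(-1) + 201·2 = 44)
  q = 3: r = 25, s = 1 − 3·(-1) = 4, t = -1 − 3·2 = -7  (check: 358·4 + 201·(-7) = 25)
  q = 1: r = 19, s = -1 − 1·4 = -5, t = 2 − 1·(-7) = 9  (check: 358·(-5) + 201·9 = 19)
  q = 1: r = 6, s = 4 − 1·(-5) = 9, t = -7 − 1·9 = -16  (check: 358·9 + 201·(-16) = 6)
  q = 3: r = 1, s = -5 − 3·9 = -32, t = 9 − 3·(-16) = 57  (check: 358·(-32) + 201·57 = 1)
The row with r = 1 (the gcd) gives the Bezout coefficients s = -32, t = 57.
Result: 358 · (-32) + 201 · (57) = 1.

gcd(358, 201) = 1; s = -32, t = 57 (check: 358·(-32) + 201·57 = 1).


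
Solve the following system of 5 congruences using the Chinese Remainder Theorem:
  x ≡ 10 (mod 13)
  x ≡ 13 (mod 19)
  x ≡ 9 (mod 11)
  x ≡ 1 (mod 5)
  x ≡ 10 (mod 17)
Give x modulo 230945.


Product of moduli M = 13 · 19 · 11 · 5 · 17 = 230945.
Merge one congruence at a time:
  Start: x ≡ 10 (mod 13).
  Combine with x ≡ 13 (mod 19); new modulus lcm = 247.
    Write x = 10 + 13·t and substitute into x ≡ 13 (mod 19): 13·t ≡ 13 − 10 = 3 (mod 19).
    The inverse of 13 mod 19 is 3 (since 13·3 = 39 = 2·19 + 1), so t ≡ 3·3 = 9 ≡ 9 (mod 19).
    Then x = 10 + 13·9 = 127, valid modulo lcm(13, 19) = 247: x ≡ 127 (mod 247).
  Combine with x ≡ 9 (mod 11); new modulus lcm = 2717.
    Write x = 127 + 247·t and substitute into x ≡ 9 (mod 11): 247·t ≡ 9 − 127 = -118 (mod 11).
    Reduce coefficients mod 11: 5·t ≡ 3 (mod 11).
    The inverse of 5 mod 11 is 9 (since 5·9 = 45 = 4·11 + 1), so t ≡ 9·3 = 27 ≡ 5 (mod 11).
    Then x = 127 + 247·5 = 1362, valid modulo lcm(247, 11) = 2717: x ≡ 1362 (mod 2717).
  Combine with x ≡ 1 (mod 5); new modulus lcm = 13585.
    Write x = 1362 + 2717·t and substitute into x ≡ 1 (mod 5): 2717·t ≡ 1 − 1362 = -1361 (mod 5).
    Reduce coefficients mod 5: 2·t ≡ 4 (mod 5).
    The inverse of 2 mod 5 is 3 (since 2·3 = 6 = 1·5 + 1), so t ≡ 3·4 = 12 ≡ 2 (mod 5).
    Then x = 1362 + 2717·2 = 6796, valid modulo lcm(2717, 5) = 13585: x ≡ 6796 (mod 13585).
  Combine with x ≡ 10 (mod 17); new modulus lcm = 230945.
    Write x = 6796 + 13585·t and substitute into x ≡ 10 (mod 17): 13585·t ≡ 10 − 6796 = -6786 (mod 17).
    Reduce coefficients mod 17: 2·t ≡ 14 (mod 17).
    The inverse of 2 mod 17 is 9 (since 2·9 = 18 = 1·17 + 1), so t ≡ 9·14 = 126 ≡ 7 (mod 17).
    Then x = 6796 + 13585·7 = 101891, valid modulo lcm(13585, 17) = 230945: x ≡ 101891 (mod 230945).
Verify against each original: 101891 mod 13 = 10, 101891 mod 19 = 13, 101891 mod 11 = 9, 101891 mod 5 = 1, 101891 mod 17 = 10.

x ≡ 101891 (mod 230945).


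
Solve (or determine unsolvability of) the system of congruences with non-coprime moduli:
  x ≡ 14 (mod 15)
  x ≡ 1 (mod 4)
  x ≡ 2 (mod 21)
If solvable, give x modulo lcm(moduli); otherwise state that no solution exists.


Moduli 15, 4, 21 are not pairwise coprime, so CRT works modulo lcm(m_i) when all pairwise compatibility conditions hold.
Pairwise compatibility: gcd(m_i, m_j) must divide a_i - a_j for every pair.
Merge one congruence at a time:
  Start: x ≡ 14 (mod 15).
  Combine with x ≡ 1 (mod 4): gcd(15, 4) = 1; 1 - 14 = -13, which IS divisible by 1, so compatible.
    Write x = 14 + 15·t and substitute into x ≡ 1 (mod 4): 15·t ≡ 1 − 14 = -13 (mod 4).
    Reduce coefficients mod 4: 3·t ≡ 3 (mod 4).
    The inverse of 3 mod 4 is 3 (since 3·3 = 9 = 2·4 + 1), so t ≡ 3·3 = 9 ≡ 1 (mod 4).
    Then x = 14 + 15·1 = 29, valid modulo lcm(15, 4) = 60: x ≡ 29 (mod 60).
  Combine with x ≡ 2 (mod 21): gcd(60, 21) = 3; 2 - 29 = -27, which IS divisible by 3, so compatible.
    Write x = 29 + 60·t and substitute into x ≡ 2 (mod 21): 60·t ≡ 2 − 29 = -27 (mod 21).
    Divide the congruence (and modulus) by g = 3: 20·t ≡ -9 (mod 7).
    Reduce coefficients mod 7: 6·t ≡ 5 (mod 7).
    The inverse of 6 mod 7 is 6 (since 6·6 = 36 = 5·7 + 1), so t ≡ 6·5 = 30 ≡ 2 (mod 7).
    Then x = 29 + 60·2 = 149, valid modulo lcm(60, 21) = 420: x ≡ 149 (mod 420).
Verify: 149 mod 15 = 14, 149 mod 4 = 1, 149 mod 21 = 2.

x ≡ 149 (mod 420).


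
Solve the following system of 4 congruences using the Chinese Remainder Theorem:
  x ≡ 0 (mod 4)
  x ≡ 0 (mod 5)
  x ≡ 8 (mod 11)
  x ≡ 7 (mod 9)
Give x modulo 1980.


Product of moduli M = 4 · 5 · 11 · 9 = 1980.
Merge one congruence at a time:
  Start: x ≡ 0 (mod 4).
  Combine with x ≡ 0 (mod 5); new modulus lcm = 20.
    Write x = 0 + 4·t and substitute into x ≡ 0 (mod 5): 4·t ≡ 0 − 0 = 0 (mod 5).
    The inverse of 4 mod 5 is 4 (since 4·4 = 16 = 3·5 + 1), so t ≡ 4·0 = 0 ≡ 0 (mod 5).
    Then x = 0 + 4·0 = 0, valid modulo lcm(4, 5) = 20: x ≡ 0 (mod 20).
  Combine with x ≡ 8 (mod 11); new modulus lcm = 220.
    Write x = 0 + 20·t and substitute into x ≡ 8 (mod 11): 20·t ≡ 8 − 0 = 8 (mod 11).
    Reduce coefficients mod 11: 9·t ≡ 8 (mod 11).
    The inverse of 9 mod 11 is 5 (since 9·5 = 45 = 4·11 + 1), so t ≡ 5·8 = 40 ≡ 7 (mod 11).
    Then x = 0 + 20·7 = 140, valid modulo lcm(20, 11) = 220: x ≡ 140 (mod 220).
  Combine with x ≡ 7 (mod 9); new modulus lcm = 1980.
    Write x = 140 + 220·t and substitute into x ≡ 7 (mod 9): 220·t ≡ 7 − 140 = -133 (mod 9).
    Reduce coefficients mod 9: 4·t ≡ 2 (mod 9).
    The inverse of 4 mod 9 is 7 (since 4·7 = 28 = 3·9 + 1), so t ≡ 7·2 = 14 ≡ 5 (mod 9).
    Then x = 140 + 220·5 = 1240, valid modulo lcm(220, 9) = 1980: x ≡ 1240 (mod 1980).
Verify against each original: 1240 mod 4 = 0, 1240 mod 5 = 0, 1240 mod 11 = 8, 1240 mod 9 = 7.

x ≡ 1240 (mod 1980).


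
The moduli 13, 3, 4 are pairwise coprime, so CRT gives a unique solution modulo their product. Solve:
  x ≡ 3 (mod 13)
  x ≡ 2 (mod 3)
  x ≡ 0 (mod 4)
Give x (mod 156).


Moduli 13, 3, 4 are pairwise coprime; by CRT there is a unique solution modulo M = 13 · 3 · 4 = 156.
Solve pairwise, accumulating the modulus:
  Start with x ≡ 3 (mod 13).
  Combine with x ≡ 2 (mod 3): since gcd(13, 3) = 1, we get a unique residue mod 39.
    Write x = 3 + 13·t and substitute into x ≡ 2 (mod 3): 13·t ≡ 2 − 3 = -1 (mod 3).
    Reduce coefficients mod 3: 1·t ≡ 2 (mod 3).
    So t ≡ 2 (mod 3).
    Then x = 3 + 13·2 = 29, valid modulo lcm(13, 3) = 39: x ≡ 29 (mod 39).
  Combine with x ≡ 0 (mod 4): since gcd(39, 4) = 1, we get a unique residue mod 156.
    Write x = 29 + 39·t and substitute into x ≡ 0 (mod 4): 39·t ≡ 0 − 29 = -29 (mod 4).
    Reduce coefficients mod 4: 3·t ≡ 3 (mod 4).
    The inverse of 3 mod 4 is 3 (since 3·3 = 9 = 2·4 + 1), so t ≡ 3·3 = 9 ≡ 1 (mod 4).
    Then x = 29 + 39·1 = 68, valid modulo lcm(39, 4) = 156: x ≡ 68 (mod 156).
Verify: 68 mod 13 = 3 ✓, 68 mod 3 = 2 ✓, 68 mod 4 = 0 ✓.

x ≡ 68 (mod 156).


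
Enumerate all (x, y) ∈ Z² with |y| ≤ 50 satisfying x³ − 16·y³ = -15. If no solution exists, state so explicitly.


The equation is x³ - 16y³ = -15. For fixed y, x³ = 16·y³ − 15, so a solution requires the RHS to be a perfect cube.
Strategy: iterate y from -50 to 50, compute RHS = 16·y³ − 15, and check whether it is a (positive or negative) perfect cube.
Check small values of y:
  y = 0: RHS = -15 is not a perfect cube.
  y = 1: RHS = 1 = (1)³ ⇒ x = 1 works.
  y = -1: RHS = -31 is not a perfect cube.
  y = 2: RHS = 113 is not a perfect cube.
  y = -2: RHS = -143 is not a perfect cube.
  y = 3: RHS = 417 is not a perfect cube.
  y = -3: RHS = -447 is not a perfect cube.
Continuing the search up to |y| = 50 finds no further solutions beyond those listed.
Collected solutions: (1, 1).

Solutions (with |y| ≤ 50): (1, 1).
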